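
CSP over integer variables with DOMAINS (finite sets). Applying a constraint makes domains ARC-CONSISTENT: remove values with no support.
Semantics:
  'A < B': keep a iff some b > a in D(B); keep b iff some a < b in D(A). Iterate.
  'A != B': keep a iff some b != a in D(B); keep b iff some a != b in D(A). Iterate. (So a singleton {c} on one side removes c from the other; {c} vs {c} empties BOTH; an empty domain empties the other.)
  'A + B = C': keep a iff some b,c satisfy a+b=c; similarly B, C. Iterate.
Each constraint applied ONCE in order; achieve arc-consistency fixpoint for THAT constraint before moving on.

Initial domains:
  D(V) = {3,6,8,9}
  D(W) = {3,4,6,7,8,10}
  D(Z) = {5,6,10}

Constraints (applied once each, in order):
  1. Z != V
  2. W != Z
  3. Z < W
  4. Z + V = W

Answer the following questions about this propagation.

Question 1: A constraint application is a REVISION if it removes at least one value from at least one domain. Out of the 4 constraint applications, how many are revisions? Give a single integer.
Constraint 1 (Z != V) on D(Z)={5,6,10} D(V)={3,6,8,9}: no change => not a revision
Constraint 2 (W != Z) on D(W)={3,4,6,7,8,10} D(Z)={5,6,10}: no change => not a revision
Constraint 3 (Z < W) on D(Z)={5,6,10} D(W)={3,4,6,7,8,10}: Z {5,6,10}->{5,6}; W {3,4,6,7,8,10}->{6,7,8,10} => REVISION
Constraint 4 (Z + V = W) on D(Z)={5,6} D(V)={3,6,8,9} D(W)={6,7,8,10}: Z {5,6}->{5}; V {3,6,8,9}->{3}; W {6,7,8,10}->{8} => REVISION
Total revisions = 2

Answer: 2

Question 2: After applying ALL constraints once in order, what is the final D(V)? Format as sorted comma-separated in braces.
Answer: {3}

Derivation:
Constraint 1 (Z != V) on D(Z)={5,6,10} D(V)={3,6,8,9}: no change
Constraint 2 (W != Z) on D(W)={3,4,6,7,8,10} D(Z)={5,6,10}: no change
Constraint 3 (Z < W) on D(Z)={5,6,10} D(W)={3,4,6,7,8,10}: Z {5,6,10}->{5,6}; W {3,4,6,7,8,10}->{6,7,8,10}
Constraint 4 (Z + V = W) on D(Z)={5,6} D(V)={3,6,8,9} D(W)={6,7,8,10}: Z {5,6}->{5}; V {3,6,8,9}->{3}; W {6,7,8,10}->{8}
So after all 4 constraints: D(V) = {3}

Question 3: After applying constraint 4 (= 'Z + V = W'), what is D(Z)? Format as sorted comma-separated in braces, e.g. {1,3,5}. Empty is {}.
Answer: {5}

Derivation:
Constraint 1 (Z != V) on D(Z)={5,6,10} D(V)={3,6,8,9}: no change
Constraint 2 (W != Z) on D(W)={3,4,6,7,8,10} D(Z)={5,6,10}: no change
Constraint 3 (Z < W) on D(Z)={5,6,10} D(W)={3,4,6,7,8,10}: Z {5,6,10}->{5,6}; W {3,4,6,7,8,10}->{6,7,8,10}
Constraint 4 (Z + V = W) on D(Z)={5,6} D(V)={3,6,8,9} D(W)={6,7,8,10}: Z {5,6}->{5}; V {3,6,8,9}->{3}; W {6,7,8,10}->{8}
So after constraint 4: D(Z) = {5}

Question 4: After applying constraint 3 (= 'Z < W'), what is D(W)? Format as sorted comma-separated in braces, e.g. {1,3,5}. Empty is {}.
Answer: {6,7,8,10}

Derivation:
Constraint 1 (Z != V) on D(Z)={5,6,10} D(V)={3,6,8,9}: no change
Constraint 2 (W != Z) on D(W)={3,4,6,7,8,10} D(Z)={5,6,10}: no change
Constraint 3 (Z < W) on D(Z)={5,6,10} D(W)={3,4,6,7,8,10}: Z {5,6,10}->{5,6}; W {3,4,6,7,8,10}->{6,7,8,10}
So after constraint 3: D(W) = {6,7,8,10}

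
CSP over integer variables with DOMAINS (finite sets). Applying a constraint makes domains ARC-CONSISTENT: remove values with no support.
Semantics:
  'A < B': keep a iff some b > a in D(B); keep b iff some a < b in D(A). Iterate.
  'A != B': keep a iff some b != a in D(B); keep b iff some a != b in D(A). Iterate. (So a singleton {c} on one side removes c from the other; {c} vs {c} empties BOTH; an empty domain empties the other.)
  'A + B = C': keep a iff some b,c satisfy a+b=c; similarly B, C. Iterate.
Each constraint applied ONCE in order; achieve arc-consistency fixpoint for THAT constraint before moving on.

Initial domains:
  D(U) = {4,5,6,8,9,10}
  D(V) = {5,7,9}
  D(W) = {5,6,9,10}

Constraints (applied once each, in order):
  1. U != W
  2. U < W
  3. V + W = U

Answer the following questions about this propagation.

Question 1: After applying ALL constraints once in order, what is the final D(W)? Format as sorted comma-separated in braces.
Constraint 1 (U != W) on D(U)={4,5,6,8,9,10} D(W)={5,6,9,10}: no change
Constraint 2 (U < W) on D(U)={4,5,6,8,9,10} D(W)={5,6,9,10}: U {4,5,6,8,9,10}->{4,5,6,8,9}
Constraint 3 (V + W = U) on D(V)={5,7,9} D(W)={5,6,9,10} D(U)={4,5,6,8,9}: V {5,7,9}->{}; W {5,6,9,10}->{}; U {4,5,6,8,9}->{}
So after all 3 constraints: D(W) = {}

Answer: {}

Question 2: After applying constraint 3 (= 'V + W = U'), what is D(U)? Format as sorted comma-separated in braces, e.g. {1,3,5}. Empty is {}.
Constraint 1 (U != W) on D(U)={4,5,6,8,9,10} D(W)={5,6,9,10}: no change
Constraint 2 (U < W) on D(U)={4,5,6,8,9,10} D(W)={5,6,9,10}: U {4,5,6,8,9,10}->{4,5,6,8,9}
Constraint 3 (V + W = U) on D(V)={5,7,9} D(W)={5,6,9,10} D(U)={4,5,6,8,9}: V {5,7,9}->{}; W {5,6,9,10}->{}; U {4,5,6,8,9}->{}
So after constraint 3: D(U) = {}

Answer: {}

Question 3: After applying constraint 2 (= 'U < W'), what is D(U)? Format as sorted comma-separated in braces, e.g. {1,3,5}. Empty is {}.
Constraint 1 (U != W) on D(U)={4,5,6,8,9,10} D(W)={5,6,9,10}: no change
Constraint 2 (U < W) on D(U)={4,5,6,8,9,10} D(W)={5,6,9,10}: U {4,5,6,8,9,10}->{4,5,6,8,9}
So after constraint 2: D(U) = {4,5,6,8,9}

Answer: {4,5,6,8,9}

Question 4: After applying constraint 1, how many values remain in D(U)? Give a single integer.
Constraint 1 (U != W) on D(U)={4,5,6,8,9,10} D(W)={5,6,9,10}: no change
So after constraint 1: D(U)={4,5,6,8,9,10}, size = 6

Answer: 6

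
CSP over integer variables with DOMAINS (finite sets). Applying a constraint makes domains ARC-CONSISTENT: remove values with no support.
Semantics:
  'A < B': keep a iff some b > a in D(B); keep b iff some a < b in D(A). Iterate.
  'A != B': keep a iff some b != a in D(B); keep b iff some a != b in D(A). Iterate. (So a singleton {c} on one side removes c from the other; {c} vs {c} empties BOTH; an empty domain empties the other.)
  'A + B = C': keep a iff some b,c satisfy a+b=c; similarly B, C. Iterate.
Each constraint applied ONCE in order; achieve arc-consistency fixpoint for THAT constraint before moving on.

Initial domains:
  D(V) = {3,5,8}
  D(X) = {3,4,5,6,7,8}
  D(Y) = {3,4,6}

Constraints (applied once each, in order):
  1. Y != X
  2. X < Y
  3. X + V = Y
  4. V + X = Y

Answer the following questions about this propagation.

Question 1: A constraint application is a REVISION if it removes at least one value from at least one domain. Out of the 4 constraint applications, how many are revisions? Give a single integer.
Answer: 2

Derivation:
Constraint 1 (Y != X) on D(Y)={3,4,6} D(X)={3,4,5,6,7,8}: no change => not a revision
Constraint 2 (X < Y) on D(X)={3,4,5,6,7,8} D(Y)={3,4,6}: X {3,4,5,6,7,8}->{3,4,5}; Y {3,4,6}->{4,6} => REVISION
Constraint 3 (X + V = Y) on D(X)={3,4,5} D(V)={3,5,8} D(Y)={4,6}: X {3,4,5}->{3}; V {3,5,8}->{3}; Y {4,6}->{6} => REVISION
Constraint 4 (V + X = Y) on D(V)={3} D(X)={3} D(Y)={6}: no change => not a revision
Total revisions = 2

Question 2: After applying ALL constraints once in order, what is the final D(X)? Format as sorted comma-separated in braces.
Constraint 1 (Y != X) on D(Y)={3,4,6} D(X)={3,4,5,6,7,8}: no change
Constraint 2 (X < Y) on D(X)={3,4,5,6,7,8} D(Y)={3,4,6}: X {3,4,5,6,7,8}->{3,4,5}; Y {3,4,6}->{4,6}
Constraint 3 (X + V = Y) on D(X)={3,4,5} D(V)={3,5,8} D(Y)={4,6}: X {3,4,5}->{3}; V {3,5,8}->{3}; Y {4,6}->{6}
Constraint 4 (V + X = Y) on D(V)={3} D(X)={3} D(Y)={6}: no change
So after all 4 constraints: D(X) = {3}

Answer: {3}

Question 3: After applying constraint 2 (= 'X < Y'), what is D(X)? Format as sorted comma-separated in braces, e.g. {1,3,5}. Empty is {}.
Constraint 1 (Y != X) on D(Y)={3,4,6} D(X)={3,4,5,6,7,8}: no change
Constraint 2 (X < Y) on D(X)={3,4,5,6,7,8} D(Y)={3,4,6}: X {3,4,5,6,7,8}->{3,4,5}; Y {3,4,6}->{4,6}
So after constraint 2: D(X) = {3,4,5}

Answer: {3,4,5}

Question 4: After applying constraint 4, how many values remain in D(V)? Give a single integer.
Answer: 1

Derivation:
Constraint 1 (Y != X) on D(Y)={3,4,6} D(X)={3,4,5,6,7,8}: no change
Constraint 2 (X < Y) on D(X)={3,4,5,6,7,8} D(Y)={3,4,6}: X {3,4,5,6,7,8}->{3,4,5}; Y {3,4,6}->{4,6}
Constraint 3 (X + V = Y) on D(X)={3,4,5} D(V)={3,5,8} D(Y)={4,6}: X {3,4,5}->{3}; V {3,5,8}->{3}; Y {4,6}->{6}
Constraint 4 (V + X = Y) on D(V)={3} D(X)={3} D(Y)={6}: no change
So after constraint 4: D(V)={3}, size = 1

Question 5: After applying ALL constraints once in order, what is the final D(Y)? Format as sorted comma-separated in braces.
Constraint 1 (Y != X) on D(Y)={3,4,6} D(X)={3,4,5,6,7,8}: no change
Constraint 2 (X < Y) on D(X)={3,4,5,6,7,8} D(Y)={3,4,6}: X {3,4,5,6,7,8}->{3,4,5}; Y {3,4,6}->{4,6}
Constraint 3 (X + V = Y) on D(X)={3,4,5} D(V)={3,5,8} D(Y)={4,6}: X {3,4,5}->{3}; V {3,5,8}->{3}; Y {4,6}->{6}
Constraint 4 (V + X = Y) on D(V)={3} D(X)={3} D(Y)={6}: no change
So after all 4 constraints: D(Y) = {6}

Answer: {6}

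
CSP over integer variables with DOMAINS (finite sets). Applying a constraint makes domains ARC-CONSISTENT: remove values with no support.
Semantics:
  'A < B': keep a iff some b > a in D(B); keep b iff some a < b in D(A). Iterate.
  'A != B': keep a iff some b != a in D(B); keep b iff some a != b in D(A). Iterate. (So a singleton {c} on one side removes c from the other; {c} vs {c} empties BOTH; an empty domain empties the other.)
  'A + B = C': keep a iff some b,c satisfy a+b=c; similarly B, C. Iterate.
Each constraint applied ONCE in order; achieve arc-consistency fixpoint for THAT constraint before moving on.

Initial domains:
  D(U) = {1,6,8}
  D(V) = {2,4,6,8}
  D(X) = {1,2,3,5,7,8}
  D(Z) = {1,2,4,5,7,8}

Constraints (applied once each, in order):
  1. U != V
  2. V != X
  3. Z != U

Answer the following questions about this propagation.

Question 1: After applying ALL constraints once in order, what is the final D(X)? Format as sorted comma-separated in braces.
Answer: {1,2,3,5,7,8}

Derivation:
Constraint 1 (U != V) on D(U)={1,6,8} D(V)={2,4,6,8}: no change
Constraint 2 (V != X) on D(V)={2,4,6,8} D(X)={1,2,3,5,7,8}: no change
Constraint 3 (Z != U) on D(Z)={1,2,4,5,7,8} D(U)={1,6,8}: no change
So after all 3 constraints: D(X) = {1,2,3,5,7,8}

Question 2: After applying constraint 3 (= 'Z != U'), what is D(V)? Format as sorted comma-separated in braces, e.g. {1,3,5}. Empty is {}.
Constraint 1 (U != V) on D(U)={1,6,8} D(V)={2,4,6,8}: no change
Constraint 2 (V != X) on D(V)={2,4,6,8} D(X)={1,2,3,5,7,8}: no change
Constraint 3 (Z != U) on D(Z)={1,2,4,5,7,8} D(U)={1,6,8}: no change
So after constraint 3: D(V) = {2,4,6,8}

Answer: {2,4,6,8}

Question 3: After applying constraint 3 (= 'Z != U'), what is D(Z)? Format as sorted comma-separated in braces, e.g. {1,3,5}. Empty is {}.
Constraint 1 (U != V) on D(U)={1,6,8} D(V)={2,4,6,8}: no change
Constraint 2 (V != X) on D(V)={2,4,6,8} D(X)={1,2,3,5,7,8}: no change
Constraint 3 (Z != U) on D(Z)={1,2,4,5,7,8} D(U)={1,6,8}: no change
So after constraint 3: D(Z) = {1,2,4,5,7,8}

Answer: {1,2,4,5,7,8}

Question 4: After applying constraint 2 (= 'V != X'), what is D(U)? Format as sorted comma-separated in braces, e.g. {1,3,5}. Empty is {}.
Constraint 1 (U != V) on D(U)={1,6,8} D(V)={2,4,6,8}: no change
Constraint 2 (V != X) on D(V)={2,4,6,8} D(X)={1,2,3,5,7,8}: no change
So after constraint 2: D(U) = {1,6,8}

Answer: {1,6,8}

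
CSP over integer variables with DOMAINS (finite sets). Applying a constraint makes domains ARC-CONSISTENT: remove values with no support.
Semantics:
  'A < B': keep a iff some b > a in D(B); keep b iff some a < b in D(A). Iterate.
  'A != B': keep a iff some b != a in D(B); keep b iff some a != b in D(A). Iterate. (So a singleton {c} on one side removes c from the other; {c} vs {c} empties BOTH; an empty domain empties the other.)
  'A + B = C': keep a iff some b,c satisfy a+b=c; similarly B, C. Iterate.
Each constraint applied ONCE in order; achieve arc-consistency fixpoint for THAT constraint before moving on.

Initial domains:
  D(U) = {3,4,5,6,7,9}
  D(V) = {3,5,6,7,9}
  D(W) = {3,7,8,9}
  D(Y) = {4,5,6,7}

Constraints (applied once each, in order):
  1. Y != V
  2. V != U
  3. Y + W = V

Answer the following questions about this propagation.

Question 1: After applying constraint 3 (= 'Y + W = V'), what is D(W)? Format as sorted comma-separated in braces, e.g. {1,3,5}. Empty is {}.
Answer: {3}

Derivation:
Constraint 1 (Y != V) on D(Y)={4,5,6,7} D(V)={3,5,6,7,9}: no change
Constraint 2 (V != U) on D(V)={3,5,6,7,9} D(U)={3,4,5,6,7,9}: no change
Constraint 3 (Y + W = V) on D(Y)={4,5,6,7} D(W)={3,7,8,9} D(V)={3,5,6,7,9}: Y {4,5,6,7}->{4,6}; W {3,7,8,9}->{3}; V {3,5,6,7,9}->{7,9}
So after constraint 3: D(W) = {3}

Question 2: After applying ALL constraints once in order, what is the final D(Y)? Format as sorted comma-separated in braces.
Answer: {4,6}

Derivation:
Constraint 1 (Y != V) on D(Y)={4,5,6,7} D(V)={3,5,6,7,9}: no change
Constraint 2 (V != U) on D(V)={3,5,6,7,9} D(U)={3,4,5,6,7,9}: no change
Constraint 3 (Y + W = V) on D(Y)={4,5,6,7} D(W)={3,7,8,9} D(V)={3,5,6,7,9}: Y {4,5,6,7}->{4,6}; W {3,7,8,9}->{3}; V {3,5,6,7,9}->{7,9}
So after all 3 constraints: D(Y) = {4,6}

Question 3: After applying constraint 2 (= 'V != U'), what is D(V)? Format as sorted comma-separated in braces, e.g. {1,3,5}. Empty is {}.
Answer: {3,5,6,7,9}

Derivation:
Constraint 1 (Y != V) on D(Y)={4,5,6,7} D(V)={3,5,6,7,9}: no change
Constraint 2 (V != U) on D(V)={3,5,6,7,9} D(U)={3,4,5,6,7,9}: no change
So after constraint 2: D(V) = {3,5,6,7,9}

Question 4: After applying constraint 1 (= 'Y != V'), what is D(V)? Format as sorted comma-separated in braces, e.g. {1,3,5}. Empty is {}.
Answer: {3,5,6,7,9}

Derivation:
Constraint 1 (Y != V) on D(Y)={4,5,6,7} D(V)={3,5,6,7,9}: no change
So after constraint 1: D(V) = {3,5,6,7,9}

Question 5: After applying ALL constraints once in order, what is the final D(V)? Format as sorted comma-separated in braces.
Constraint 1 (Y != V) on D(Y)={4,5,6,7} D(V)={3,5,6,7,9}: no change
Constraint 2 (V != U) on D(V)={3,5,6,7,9} D(U)={3,4,5,6,7,9}: no change
Constraint 3 (Y + W = V) on D(Y)={4,5,6,7} D(W)={3,7,8,9} D(V)={3,5,6,7,9}: Y {4,5,6,7}->{4,6}; W {3,7,8,9}->{3}; V {3,5,6,7,9}->{7,9}
So after all 3 constraints: D(V) = {7,9}

Answer: {7,9}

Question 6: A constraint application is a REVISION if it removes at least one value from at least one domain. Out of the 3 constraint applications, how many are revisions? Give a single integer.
Constraint 1 (Y != V) on D(Y)={4,5,6,7} D(V)={3,5,6,7,9}: no change => not a revision
Constraint 2 (V != U) on D(V)={3,5,6,7,9} D(U)={3,4,5,6,7,9}: no change => not a revision
Constraint 3 (Y + W = V) on D(Y)={4,5,6,7} D(W)={3,7,8,9} D(V)={3,5,6,7,9}: Y {4,5,6,7}->{4,6}; W {3,7,8,9}->{3}; V {3,5,6,7,9}->{7,9} => REVISION
Total revisions = 1

Answer: 1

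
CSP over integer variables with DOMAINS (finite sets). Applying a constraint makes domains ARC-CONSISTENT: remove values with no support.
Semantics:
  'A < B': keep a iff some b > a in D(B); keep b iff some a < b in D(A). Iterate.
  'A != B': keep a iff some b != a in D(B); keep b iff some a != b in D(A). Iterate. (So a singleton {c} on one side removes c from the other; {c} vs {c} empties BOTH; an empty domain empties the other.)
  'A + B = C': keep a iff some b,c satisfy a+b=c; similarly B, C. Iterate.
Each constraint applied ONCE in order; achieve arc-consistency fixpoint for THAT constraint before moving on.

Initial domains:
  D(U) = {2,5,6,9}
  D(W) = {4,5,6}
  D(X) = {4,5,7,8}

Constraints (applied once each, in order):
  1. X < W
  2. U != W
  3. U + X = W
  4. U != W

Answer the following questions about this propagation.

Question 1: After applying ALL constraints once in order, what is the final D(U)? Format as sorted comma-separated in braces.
Answer: {2}

Derivation:
Constraint 1 (X < W) on D(X)={4,5,7,8} D(W)={4,5,6}: X {4,5,7,8}->{4,5}; W {4,5,6}->{5,6}
Constraint 2 (U != W) on D(U)={2,5,6,9} D(W)={5,6}: no change
Constraint 3 (U + X = W) on D(U)={2,5,6,9} D(X)={4,5} D(W)={5,6}: U {2,5,6,9}->{2}; X {4,5}->{4}; W {5,6}->{6}
Constraint 4 (U != W) on D(U)={2} D(W)={6}: no change
So after all 4 constraints: D(U) = {2}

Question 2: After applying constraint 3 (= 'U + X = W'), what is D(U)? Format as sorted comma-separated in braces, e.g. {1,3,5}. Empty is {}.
Answer: {2}

Derivation:
Constraint 1 (X < W) on D(X)={4,5,7,8} D(W)={4,5,6}: X {4,5,7,8}->{4,5}; W {4,5,6}->{5,6}
Constraint 2 (U != W) on D(U)={2,5,6,9} D(W)={5,6}: no change
Constraint 3 (U + X = W) on D(U)={2,5,6,9} D(X)={4,5} D(W)={5,6}: U {2,5,6,9}->{2}; X {4,5}->{4}; W {5,6}->{6}
So after constraint 3: D(U) = {2}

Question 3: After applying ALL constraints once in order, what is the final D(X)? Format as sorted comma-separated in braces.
Constraint 1 (X < W) on D(X)={4,5,7,8} D(W)={4,5,6}: X {4,5,7,8}->{4,5}; W {4,5,6}->{5,6}
Constraint 2 (U != W) on D(U)={2,5,6,9} D(W)={5,6}: no change
Constraint 3 (U + X = W) on D(U)={2,5,6,9} D(X)={4,5} D(W)={5,6}: U {2,5,6,9}->{2}; X {4,5}->{4}; W {5,6}->{6}
Constraint 4 (U != W) on D(U)={2} D(W)={6}: no change
So after all 4 constraints: D(X) = {4}

Answer: {4}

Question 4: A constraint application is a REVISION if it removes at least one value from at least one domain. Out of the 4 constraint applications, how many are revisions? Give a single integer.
Answer: 2

Derivation:
Constraint 1 (X < W) on D(X)={4,5,7,8} D(W)={4,5,6}: X {4,5,7,8}->{4,5}; W {4,5,6}->{5,6} => REVISION
Constraint 2 (U != W) on D(U)={2,5,6,9} D(W)={5,6}: no change => not a revision
Constraint 3 (U + X = W) on D(U)={2,5,6,9} D(X)={4,5} D(W)={5,6}: U {2,5,6,9}->{2}; X {4,5}->{4}; W {5,6}->{6} => REVISION
Constraint 4 (U != W) on D(U)={2} D(W)={6}: no change => not a revision
Total revisions = 2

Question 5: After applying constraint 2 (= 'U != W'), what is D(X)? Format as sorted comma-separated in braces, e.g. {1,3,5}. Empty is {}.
Answer: {4,5}

Derivation:
Constraint 1 (X < W) on D(X)={4,5,7,8} D(W)={4,5,6}: X {4,5,7,8}->{4,5}; W {4,5,6}->{5,6}
Constraint 2 (U != W) on D(U)={2,5,6,9} D(W)={5,6}: no change
So after constraint 2: D(X) = {4,5}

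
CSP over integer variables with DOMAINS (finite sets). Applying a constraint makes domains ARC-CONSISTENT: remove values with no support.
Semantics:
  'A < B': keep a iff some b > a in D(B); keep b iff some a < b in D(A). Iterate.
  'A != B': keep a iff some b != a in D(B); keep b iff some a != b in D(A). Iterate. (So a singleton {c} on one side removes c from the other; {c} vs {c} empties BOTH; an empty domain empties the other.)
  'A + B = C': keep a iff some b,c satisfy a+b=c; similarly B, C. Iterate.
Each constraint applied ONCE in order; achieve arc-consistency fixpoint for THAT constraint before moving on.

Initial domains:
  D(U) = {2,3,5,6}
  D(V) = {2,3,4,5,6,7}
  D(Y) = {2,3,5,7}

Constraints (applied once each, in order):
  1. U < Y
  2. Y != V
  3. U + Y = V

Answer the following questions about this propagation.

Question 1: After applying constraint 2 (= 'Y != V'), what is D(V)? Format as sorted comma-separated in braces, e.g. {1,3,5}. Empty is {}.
Constraint 1 (U < Y) on D(U)={2,3,5,6} D(Y)={2,3,5,7}: Y {2,3,5,7}->{3,5,7}
Constraint 2 (Y != V) on D(Y)={3,5,7} D(V)={2,3,4,5,6,7}: no change
So after constraint 2: D(V) = {2,3,4,5,6,7}

Answer: {2,3,4,5,6,7}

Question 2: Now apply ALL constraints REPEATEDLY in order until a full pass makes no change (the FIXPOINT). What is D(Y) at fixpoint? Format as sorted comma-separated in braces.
Answer: {3,5}

Derivation:
pass 0 (initial): D(Y)={2,3,5,7}
pass 1: U {2,3,5,6}->{2,3}; V {2,3,4,5,6,7}->{5,6,7}; Y {2,3,5,7}->{3,5}
pass 2: no change
Fixpoint after 2 passes: D(Y) = {3,5}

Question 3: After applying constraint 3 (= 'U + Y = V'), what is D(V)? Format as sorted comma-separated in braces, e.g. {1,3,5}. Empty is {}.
Constraint 1 (U < Y) on D(U)={2,3,5,6} D(Y)={2,3,5,7}: Y {2,3,5,7}->{3,5,7}
Constraint 2 (Y != V) on D(Y)={3,5,7} D(V)={2,3,4,5,6,7}: no change
Constraint 3 (U + Y = V) on D(U)={2,3,5,6} D(Y)={3,5,7} D(V)={2,3,4,5,6,7}: U {2,3,5,6}->{2,3}; Y {3,5,7}->{3,5}; V {2,3,4,5,6,7}->{5,6,7}
So after constraint 3: D(V) = {5,6,7}

Answer: {5,6,7}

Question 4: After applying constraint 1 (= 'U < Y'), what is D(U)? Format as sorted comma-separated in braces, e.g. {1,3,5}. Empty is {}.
Constraint 1 (U < Y) on D(U)={2,3,5,6} D(Y)={2,3,5,7}: Y {2,3,5,7}->{3,5,7}
So after constraint 1: D(U) = {2,3,5,6}

Answer: {2,3,5,6}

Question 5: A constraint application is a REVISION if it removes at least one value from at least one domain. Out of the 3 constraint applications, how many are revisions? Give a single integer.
Answer: 2

Derivation:
Constraint 1 (U < Y) on D(U)={2,3,5,6} D(Y)={2,3,5,7}: Y {2,3,5,7}->{3,5,7} => REVISION
Constraint 2 (Y != V) on D(Y)={3,5,7} D(V)={2,3,4,5,6,7}: no change => not a revision
Constraint 3 (U + Y = V) on D(U)={2,3,5,6} D(Y)={3,5,7} D(V)={2,3,4,5,6,7}: U {2,3,5,6}->{2,3}; Y {3,5,7}->{3,5}; V {2,3,4,5,6,7}->{5,6,7} => REVISION
Total revisions = 2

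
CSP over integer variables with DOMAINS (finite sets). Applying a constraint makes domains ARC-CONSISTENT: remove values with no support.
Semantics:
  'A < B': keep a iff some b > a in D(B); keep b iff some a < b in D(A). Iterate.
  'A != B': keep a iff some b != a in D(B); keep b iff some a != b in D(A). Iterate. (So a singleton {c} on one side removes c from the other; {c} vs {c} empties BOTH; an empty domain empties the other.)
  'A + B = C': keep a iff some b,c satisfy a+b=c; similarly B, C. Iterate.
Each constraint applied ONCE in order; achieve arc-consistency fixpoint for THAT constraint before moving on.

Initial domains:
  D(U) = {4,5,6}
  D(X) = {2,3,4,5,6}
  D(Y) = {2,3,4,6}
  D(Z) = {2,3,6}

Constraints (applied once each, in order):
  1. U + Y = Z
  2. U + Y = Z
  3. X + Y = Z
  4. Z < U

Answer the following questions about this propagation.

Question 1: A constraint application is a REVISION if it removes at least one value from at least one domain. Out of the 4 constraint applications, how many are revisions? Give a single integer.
Answer: 3

Derivation:
Constraint 1 (U + Y = Z) on D(U)={4,5,6} D(Y)={2,3,4,6} D(Z)={2,3,6}: U {4,5,6}->{4}; Y {2,3,4,6}->{2}; Z {2,3,6}->{6} => REVISION
Constraint 2 (U + Y = Z) on D(U)={4} D(Y)={2} D(Z)={6}: no change => not a revision
Constraint 3 (X + Y = Z) on D(X)={2,3,4,5,6} D(Y)={2} D(Z)={6}: X {2,3,4,5,6}->{4} => REVISION
Constraint 4 (Z < U) on D(Z)={6} D(U)={4}: Z {6}->{}; U {4}->{} => REVISION
Total revisions = 3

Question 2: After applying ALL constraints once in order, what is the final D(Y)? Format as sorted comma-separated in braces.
Constraint 1 (U + Y = Z) on D(U)={4,5,6} D(Y)={2,3,4,6} D(Z)={2,3,6}: U {4,5,6}->{4}; Y {2,3,4,6}->{2}; Z {2,3,6}->{6}
Constraint 2 (U + Y = Z) on D(U)={4} D(Y)={2} D(Z)={6}: no change
Constraint 3 (X + Y = Z) on D(X)={2,3,4,5,6} D(Y)={2} D(Z)={6}: X {2,3,4,5,6}->{4}
Constraint 4 (Z < U) on D(Z)={6} D(U)={4}: Z {6}->{}; U {4}->{}
So after all 4 constraints: D(Y) = {2}

Answer: {2}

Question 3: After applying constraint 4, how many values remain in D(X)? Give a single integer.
Constraint 1 (U + Y = Z) on D(U)={4,5,6} D(Y)={2,3,4,6} D(Z)={2,3,6}: U {4,5,6}->{4}; Y {2,3,4,6}->{2}; Z {2,3,6}->{6}
Constraint 2 (U + Y = Z) on D(U)={4} D(Y)={2} D(Z)={6}: no change
Constraint 3 (X + Y = Z) on D(X)={2,3,4,5,6} D(Y)={2} D(Z)={6}: X {2,3,4,5,6}->{4}
Constraint 4 (Z < U) on D(Z)={6} D(U)={4}: Z {6}->{}; U {4}->{}
So after constraint 4: D(X)={4}, size = 1

Answer: 1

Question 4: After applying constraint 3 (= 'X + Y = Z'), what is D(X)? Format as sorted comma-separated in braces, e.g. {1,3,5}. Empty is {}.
Answer: {4}

Derivation:
Constraint 1 (U + Y = Z) on D(U)={4,5,6} D(Y)={2,3,4,6} D(Z)={2,3,6}: U {4,5,6}->{4}; Y {2,3,4,6}->{2}; Z {2,3,6}->{6}
Constraint 2 (U + Y = Z) on D(U)={4} D(Y)={2} D(Z)={6}: no change
Constraint 3 (X + Y = Z) on D(X)={2,3,4,5,6} D(Y)={2} D(Z)={6}: X {2,3,4,5,6}->{4}
So after constraint 3: D(X) = {4}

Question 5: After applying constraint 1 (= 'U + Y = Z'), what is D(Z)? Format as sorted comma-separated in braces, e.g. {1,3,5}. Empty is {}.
Constraint 1 (U + Y = Z) on D(U)={4,5,6} D(Y)={2,3,4,6} D(Z)={2,3,6}: U {4,5,6}->{4}; Y {2,3,4,6}->{2}; Z {2,3,6}->{6}
So after constraint 1: D(Z) = {6}

Answer: {6}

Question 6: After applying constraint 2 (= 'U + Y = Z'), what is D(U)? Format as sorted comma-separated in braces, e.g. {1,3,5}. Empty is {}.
Answer: {4}

Derivation:
Constraint 1 (U + Y = Z) on D(U)={4,5,6} D(Y)={2,3,4,6} D(Z)={2,3,6}: U {4,5,6}->{4}; Y {2,3,4,6}->{2}; Z {2,3,6}->{6}
Constraint 2 (U + Y = Z) on D(U)={4} D(Y)={2} D(Z)={6}: no change
So after constraint 2: D(U) = {4}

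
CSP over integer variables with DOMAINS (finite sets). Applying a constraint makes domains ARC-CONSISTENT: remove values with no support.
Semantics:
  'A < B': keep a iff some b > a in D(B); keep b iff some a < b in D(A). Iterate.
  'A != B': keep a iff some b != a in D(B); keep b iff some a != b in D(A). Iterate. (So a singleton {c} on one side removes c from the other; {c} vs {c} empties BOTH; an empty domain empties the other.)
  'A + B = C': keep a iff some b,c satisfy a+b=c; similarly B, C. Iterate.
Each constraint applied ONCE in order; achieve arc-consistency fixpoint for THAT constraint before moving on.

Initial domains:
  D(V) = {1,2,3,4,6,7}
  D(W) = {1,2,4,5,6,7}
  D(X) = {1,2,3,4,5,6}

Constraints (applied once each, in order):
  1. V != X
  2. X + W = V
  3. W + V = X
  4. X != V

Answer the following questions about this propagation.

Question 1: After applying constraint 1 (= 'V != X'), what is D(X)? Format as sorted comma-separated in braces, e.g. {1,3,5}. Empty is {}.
Answer: {1,2,3,4,5,6}

Derivation:
Constraint 1 (V != X) on D(V)={1,2,3,4,6,7} D(X)={1,2,3,4,5,6}: no change
So after constraint 1: D(X) = {1,2,3,4,5,6}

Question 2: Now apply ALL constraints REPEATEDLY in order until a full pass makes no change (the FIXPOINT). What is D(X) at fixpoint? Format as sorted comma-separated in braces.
Answer: {}

Derivation:
pass 0 (initial): D(X)={1,2,3,4,5,6}
pass 1: V {1,2,3,4,6,7}->{2,3,4}; W {1,2,4,5,6,7}->{1,2,4}; X {1,2,3,4,5,6}->{3,4,5,6}
pass 2: V {2,3,4}->{}; W {1,2,4}->{}; X {3,4,5,6}->{}
pass 3: no change
Fixpoint after 3 passes: D(X) = {}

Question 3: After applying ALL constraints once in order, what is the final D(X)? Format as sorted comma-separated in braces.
Constraint 1 (V != X) on D(V)={1,2,3,4,6,7} D(X)={1,2,3,4,5,6}: no change
Constraint 2 (X + W = V) on D(X)={1,2,3,4,5,6} D(W)={1,2,4,5,6,7} D(V)={1,2,3,4,6,7}: W {1,2,4,5,6,7}->{1,2,4,5,6}; V {1,2,3,4,6,7}->{2,3,4,6,7}
Constraint 3 (W + V = X) on D(W)={1,2,4,5,6} D(V)={2,3,4,6,7} D(X)={1,2,3,4,5,6}: W {1,2,4,5,6}->{1,2,4}; V {2,3,4,6,7}->{2,3,4}; X {1,2,3,4,5,6}->{3,4,5,6}
Constraint 4 (X != V) on D(X)={3,4,5,6} D(V)={2,3,4}: no change
So after all 4 constraints: D(X) = {3,4,5,6}

Answer: {3,4,5,6}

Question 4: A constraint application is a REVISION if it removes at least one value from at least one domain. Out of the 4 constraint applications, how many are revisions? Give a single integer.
Answer: 2

Derivation:
Constraint 1 (V != X) on D(V)={1,2,3,4,6,7} D(X)={1,2,3,4,5,6}: no change => not a revision
Constraint 2 (X + W = V) on D(X)={1,2,3,4,5,6} D(W)={1,2,4,5,6,7} D(V)={1,2,3,4,6,7}: W {1,2,4,5,6,7}->{1,2,4,5,6}; V {1,2,3,4,6,7}->{2,3,4,6,7} => REVISION
Constraint 3 (W + V = X) on D(W)={1,2,4,5,6} D(V)={2,3,4,6,7} D(X)={1,2,3,4,5,6}: W {1,2,4,5,6}->{1,2,4}; V {2,3,4,6,7}->{2,3,4}; X {1,2,3,4,5,6}->{3,4,5,6} => REVISION
Constraint 4 (X != V) on D(X)={3,4,5,6} D(V)={2,3,4}: no change => not a revision
Total revisions = 2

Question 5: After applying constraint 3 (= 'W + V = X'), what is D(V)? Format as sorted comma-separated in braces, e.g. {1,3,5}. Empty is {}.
Constraint 1 (V != X) on D(V)={1,2,3,4,6,7} D(X)={1,2,3,4,5,6}: no change
Constraint 2 (X + W = V) on D(X)={1,2,3,4,5,6} D(W)={1,2,4,5,6,7} D(V)={1,2,3,4,6,7}: W {1,2,4,5,6,7}->{1,2,4,5,6}; V {1,2,3,4,6,7}->{2,3,4,6,7}
Constraint 3 (W + V = X) on D(W)={1,2,4,5,6} D(V)={2,3,4,6,7} D(X)={1,2,3,4,5,6}: W {1,2,4,5,6}->{1,2,4}; V {2,3,4,6,7}->{2,3,4}; X {1,2,3,4,5,6}->{3,4,5,6}
So after constraint 3: D(V) = {2,3,4}

Answer: {2,3,4}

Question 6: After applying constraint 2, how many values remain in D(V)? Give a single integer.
Constraint 1 (V != X) on D(V)={1,2,3,4,6,7} D(X)={1,2,3,4,5,6}: no change
Constraint 2 (X + W = V) on D(X)={1,2,3,4,5,6} D(W)={1,2,4,5,6,7} D(V)={1,2,3,4,6,7}: W {1,2,4,5,6,7}->{1,2,4,5,6}; V {1,2,3,4,6,7}->{2,3,4,6,7}
So after constraint 2: D(V)={2,3,4,6,7}, size = 5

Answer: 5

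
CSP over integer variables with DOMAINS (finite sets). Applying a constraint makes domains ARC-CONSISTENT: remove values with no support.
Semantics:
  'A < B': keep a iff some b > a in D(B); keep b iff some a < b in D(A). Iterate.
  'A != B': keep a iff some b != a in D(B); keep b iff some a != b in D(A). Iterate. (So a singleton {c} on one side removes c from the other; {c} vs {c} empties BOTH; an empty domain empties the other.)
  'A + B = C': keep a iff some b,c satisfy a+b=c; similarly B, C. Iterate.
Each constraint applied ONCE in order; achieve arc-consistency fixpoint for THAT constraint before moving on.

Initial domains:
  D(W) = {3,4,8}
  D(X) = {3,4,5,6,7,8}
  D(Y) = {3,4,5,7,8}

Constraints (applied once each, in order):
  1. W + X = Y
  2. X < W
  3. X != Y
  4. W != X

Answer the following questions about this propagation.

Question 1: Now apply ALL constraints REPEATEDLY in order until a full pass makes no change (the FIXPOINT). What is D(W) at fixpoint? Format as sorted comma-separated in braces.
Answer: {4}

Derivation:
pass 0 (initial): D(W)={3,4,8}
pass 1: W {3,4,8}->{4}; X {3,4,5,6,7,8}->{3}; Y {3,4,5,7,8}->{7,8}
pass 2: Y {7,8}->{7}
pass 3: no change
Fixpoint after 3 passes: D(W) = {4}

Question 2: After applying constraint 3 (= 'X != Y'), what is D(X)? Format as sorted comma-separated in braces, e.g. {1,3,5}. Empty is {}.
Answer: {3}

Derivation:
Constraint 1 (W + X = Y) on D(W)={3,4,8} D(X)={3,4,5,6,7,8} D(Y)={3,4,5,7,8}: W {3,4,8}->{3,4}; X {3,4,5,6,7,8}->{3,4,5}; Y {3,4,5,7,8}->{7,8}
Constraint 2 (X < W) on D(X)={3,4,5} D(W)={3,4}: X {3,4,5}->{3}; W {3,4}->{4}
Constraint 3 (X != Y) on D(X)={3} D(Y)={7,8}: no change
So after constraint 3: D(X) = {3}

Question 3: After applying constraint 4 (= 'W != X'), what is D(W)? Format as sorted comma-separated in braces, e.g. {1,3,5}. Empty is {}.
Constraint 1 (W + X = Y) on D(W)={3,4,8} D(X)={3,4,5,6,7,8} D(Y)={3,4,5,7,8}: W {3,4,8}->{3,4}; X {3,4,5,6,7,8}->{3,4,5}; Y {3,4,5,7,8}->{7,8}
Constraint 2 (X < W) on D(X)={3,4,5} D(W)={3,4}: X {3,4,5}->{3}; W {3,4}->{4}
Constraint 3 (X != Y) on D(X)={3} D(Y)={7,8}: no change
Constraint 4 (W != X) on D(W)={4} D(X)={3}: no change
So after constraint 4: D(W) = {4}

Answer: {4}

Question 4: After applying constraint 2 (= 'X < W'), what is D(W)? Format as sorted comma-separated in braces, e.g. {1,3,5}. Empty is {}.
Answer: {4}

Derivation:
Constraint 1 (W + X = Y) on D(W)={3,4,8} D(X)={3,4,5,6,7,8} D(Y)={3,4,5,7,8}: W {3,4,8}->{3,4}; X {3,4,5,6,7,8}->{3,4,5}; Y {3,4,5,7,8}->{7,8}
Constraint 2 (X < W) on D(X)={3,4,5} D(W)={3,4}: X {3,4,5}->{3}; W {3,4}->{4}
So after constraint 2: D(W) = {4}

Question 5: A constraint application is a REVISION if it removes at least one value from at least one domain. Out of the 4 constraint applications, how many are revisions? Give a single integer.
Constraint 1 (W + X = Y) on D(W)={3,4,8} D(X)={3,4,5,6,7,8} D(Y)={3,4,5,7,8}: W {3,4,8}->{3,4}; X {3,4,5,6,7,8}->{3,4,5}; Y {3,4,5,7,8}->{7,8} => REVISION
Constraint 2 (X < W) on D(X)={3,4,5} D(W)={3,4}: X {3,4,5}->{3}; W {3,4}->{4} => REVISION
Constraint 3 (X != Y) on D(X)={3} D(Y)={7,8}: no change => not a revision
Constraint 4 (W != X) on D(W)={4} D(X)={3}: no change => not a revision
Total revisions = 2

Answer: 2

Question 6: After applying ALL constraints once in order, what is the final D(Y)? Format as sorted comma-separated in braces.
Constraint 1 (W + X = Y) on D(W)={3,4,8} D(X)={3,4,5,6,7,8} D(Y)={3,4,5,7,8}: W {3,4,8}->{3,4}; X {3,4,5,6,7,8}->{3,4,5}; Y {3,4,5,7,8}->{7,8}
Constraint 2 (X < W) on D(X)={3,4,5} D(W)={3,4}: X {3,4,5}->{3}; W {3,4}->{4}
Constraint 3 (X != Y) on D(X)={3} D(Y)={7,8}: no change
Constraint 4 (W != X) on D(W)={4} D(X)={3}: no change
So after all 4 constraints: D(Y) = {7,8}

Answer: {7,8}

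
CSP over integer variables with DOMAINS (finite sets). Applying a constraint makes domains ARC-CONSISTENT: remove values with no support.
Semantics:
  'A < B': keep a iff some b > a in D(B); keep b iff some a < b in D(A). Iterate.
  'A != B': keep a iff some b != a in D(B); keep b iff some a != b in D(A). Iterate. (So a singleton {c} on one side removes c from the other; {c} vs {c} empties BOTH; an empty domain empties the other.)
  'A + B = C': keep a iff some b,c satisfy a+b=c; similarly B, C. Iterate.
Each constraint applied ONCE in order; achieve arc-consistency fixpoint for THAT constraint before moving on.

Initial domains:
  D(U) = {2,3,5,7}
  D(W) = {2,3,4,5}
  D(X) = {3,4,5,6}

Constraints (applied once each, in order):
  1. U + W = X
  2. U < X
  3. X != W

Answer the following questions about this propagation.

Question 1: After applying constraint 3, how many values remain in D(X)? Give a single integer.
Constraint 1 (U + W = X) on D(U)={2,3,5,7} D(W)={2,3,4,5} D(X)={3,4,5,6}: U {2,3,5,7}->{2,3}; W {2,3,4,5}->{2,3,4}; X {3,4,5,6}->{4,5,6}
Constraint 2 (U < X) on D(U)={2,3} D(X)={4,5,6}: no change
Constraint 3 (X != W) on D(X)={4,5,6} D(W)={2,3,4}: no change
So after constraint 3: D(X)={4,5,6}, size = 3

Answer: 3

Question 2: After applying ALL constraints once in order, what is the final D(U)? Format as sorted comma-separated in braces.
Constraint 1 (U + W = X) on D(U)={2,3,5,7} D(W)={2,3,4,5} D(X)={3,4,5,6}: U {2,3,5,7}->{2,3}; W {2,3,4,5}->{2,3,4}; X {3,4,5,6}->{4,5,6}
Constraint 2 (U < X) on D(U)={2,3} D(X)={4,5,6}: no change
Constraint 3 (X != W) on D(X)={4,5,6} D(W)={2,3,4}: no change
So after all 3 constraints: D(U) = {2,3}

Answer: {2,3}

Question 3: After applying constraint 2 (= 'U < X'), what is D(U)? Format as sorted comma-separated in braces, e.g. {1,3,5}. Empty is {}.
Answer: {2,3}

Derivation:
Constraint 1 (U + W = X) on D(U)={2,3,5,7} D(W)={2,3,4,5} D(X)={3,4,5,6}: U {2,3,5,7}->{2,3}; W {2,3,4,5}->{2,3,4}; X {3,4,5,6}->{4,5,6}
Constraint 2 (U < X) on D(U)={2,3} D(X)={4,5,6}: no change
So after constraint 2: D(U) = {2,3}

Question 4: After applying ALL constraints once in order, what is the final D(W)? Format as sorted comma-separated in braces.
Answer: {2,3,4}

Derivation:
Constraint 1 (U + W = X) on D(U)={2,3,5,7} D(W)={2,3,4,5} D(X)={3,4,5,6}: U {2,3,5,7}->{2,3}; W {2,3,4,5}->{2,3,4}; X {3,4,5,6}->{4,5,6}
Constraint 2 (U < X) on D(U)={2,3} D(X)={4,5,6}: no change
Constraint 3 (X != W) on D(X)={4,5,6} D(W)={2,3,4}: no change
So after all 3 constraints: D(W) = {2,3,4}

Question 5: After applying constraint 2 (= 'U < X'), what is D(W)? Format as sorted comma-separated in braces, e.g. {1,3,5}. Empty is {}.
Answer: {2,3,4}

Derivation:
Constraint 1 (U + W = X) on D(U)={2,3,5,7} D(W)={2,3,4,5} D(X)={3,4,5,6}: U {2,3,5,7}->{2,3}; W {2,3,4,5}->{2,3,4}; X {3,4,5,6}->{4,5,6}
Constraint 2 (U < X) on D(U)={2,3} D(X)={4,5,6}: no change
So after constraint 2: D(W) = {2,3,4}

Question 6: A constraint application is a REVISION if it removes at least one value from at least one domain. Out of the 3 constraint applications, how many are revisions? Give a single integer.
Answer: 1

Derivation:
Constraint 1 (U + W = X) on D(U)={2,3,5,7} D(W)={2,3,4,5} D(X)={3,4,5,6}: U {2,3,5,7}->{2,3}; W {2,3,4,5}->{2,3,4}; X {3,4,5,6}->{4,5,6} => REVISION
Constraint 2 (U < X) on D(U)={2,3} D(X)={4,5,6}: no change => not a revision
Constraint 3 (X != W) on D(X)={4,5,6} D(W)={2,3,4}: no change => not a revision
Total revisions = 1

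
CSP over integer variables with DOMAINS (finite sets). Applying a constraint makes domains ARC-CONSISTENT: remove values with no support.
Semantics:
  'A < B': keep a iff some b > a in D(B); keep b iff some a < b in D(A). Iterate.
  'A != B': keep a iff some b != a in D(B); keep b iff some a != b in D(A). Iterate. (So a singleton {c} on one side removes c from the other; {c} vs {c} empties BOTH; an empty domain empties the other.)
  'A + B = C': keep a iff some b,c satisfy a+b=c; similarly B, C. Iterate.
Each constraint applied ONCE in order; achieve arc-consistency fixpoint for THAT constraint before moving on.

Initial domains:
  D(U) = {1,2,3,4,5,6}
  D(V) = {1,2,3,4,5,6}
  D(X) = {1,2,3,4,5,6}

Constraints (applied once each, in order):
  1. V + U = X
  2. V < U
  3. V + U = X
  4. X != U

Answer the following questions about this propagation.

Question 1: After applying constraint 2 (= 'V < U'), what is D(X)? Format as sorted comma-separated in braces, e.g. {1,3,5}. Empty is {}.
Constraint 1 (V + U = X) on D(V)={1,2,3,4,5,6} D(U)={1,2,3,4,5,6} D(X)={1,2,3,4,5,6}: V {1,2,3,4,5,6}->{1,2,3,4,5}; U {1,2,3,4,5,6}->{1,2,3,4,5}; X {1,2,3,4,5,6}->{2,3,4,5,6}
Constraint 2 (V < U) on D(V)={1,2,3,4,5} D(U)={1,2,3,4,5}: V {1,2,3,4,5}->{1,2,3,4}; U {1,2,3,4,5}->{2,3,4,5}
So after constraint 2: D(X) = {2,3,4,5,6}

Answer: {2,3,4,5,6}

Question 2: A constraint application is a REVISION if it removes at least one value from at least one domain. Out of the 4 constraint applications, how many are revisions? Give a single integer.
Answer: 3

Derivation:
Constraint 1 (V + U = X) on D(V)={1,2,3,4,5,6} D(U)={1,2,3,4,5,6} D(X)={1,2,3,4,5,6}: V {1,2,3,4,5,6}->{1,2,3,4,5}; U {1,2,3,4,5,6}->{1,2,3,4,5}; X {1,2,3,4,5,6}->{2,3,4,5,6} => REVISION
Constraint 2 (V < U) on D(V)={1,2,3,4,5} D(U)={1,2,3,4,5}: V {1,2,3,4,5}->{1,2,3,4}; U {1,2,3,4,5}->{2,3,4,5} => REVISION
Constraint 3 (V + U = X) on D(V)={1,2,3,4} D(U)={2,3,4,5} D(X)={2,3,4,5,6}: X {2,3,4,5,6}->{3,4,5,6} => REVISION
Constraint 4 (X != U) on D(X)={3,4,5,6} D(U)={2,3,4,5}: no change => not a revision
Total revisions = 3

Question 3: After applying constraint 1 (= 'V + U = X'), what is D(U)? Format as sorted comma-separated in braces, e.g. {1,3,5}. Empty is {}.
Answer: {1,2,3,4,5}

Derivation:
Constraint 1 (V + U = X) on D(V)={1,2,3,4,5,6} D(U)={1,2,3,4,5,6} D(X)={1,2,3,4,5,6}: V {1,2,3,4,5,6}->{1,2,3,4,5}; U {1,2,3,4,5,6}->{1,2,3,4,5}; X {1,2,3,4,5,6}->{2,3,4,5,6}
So after constraint 1: D(U) = {1,2,3,4,5}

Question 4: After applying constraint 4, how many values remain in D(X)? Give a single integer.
Constraint 1 (V + U = X) on D(V)={1,2,3,4,5,6} D(U)={1,2,3,4,5,6} D(X)={1,2,3,4,5,6}: V {1,2,3,4,5,6}->{1,2,3,4,5}; U {1,2,3,4,5,6}->{1,2,3,4,5}; X {1,2,3,4,5,6}->{2,3,4,5,6}
Constraint 2 (V < U) on D(V)={1,2,3,4,5} D(U)={1,2,3,4,5}: V {1,2,3,4,5}->{1,2,3,4}; U {1,2,3,4,5}->{2,3,4,5}
Constraint 3 (V + U = X) on D(V)={1,2,3,4} D(U)={2,3,4,5} D(X)={2,3,4,5,6}: X {2,3,4,5,6}->{3,4,5,6}
Constraint 4 (X != U) on D(X)={3,4,5,6} D(U)={2,3,4,5}: no change
So after constraint 4: D(X)={3,4,5,6}, size = 4

Answer: 4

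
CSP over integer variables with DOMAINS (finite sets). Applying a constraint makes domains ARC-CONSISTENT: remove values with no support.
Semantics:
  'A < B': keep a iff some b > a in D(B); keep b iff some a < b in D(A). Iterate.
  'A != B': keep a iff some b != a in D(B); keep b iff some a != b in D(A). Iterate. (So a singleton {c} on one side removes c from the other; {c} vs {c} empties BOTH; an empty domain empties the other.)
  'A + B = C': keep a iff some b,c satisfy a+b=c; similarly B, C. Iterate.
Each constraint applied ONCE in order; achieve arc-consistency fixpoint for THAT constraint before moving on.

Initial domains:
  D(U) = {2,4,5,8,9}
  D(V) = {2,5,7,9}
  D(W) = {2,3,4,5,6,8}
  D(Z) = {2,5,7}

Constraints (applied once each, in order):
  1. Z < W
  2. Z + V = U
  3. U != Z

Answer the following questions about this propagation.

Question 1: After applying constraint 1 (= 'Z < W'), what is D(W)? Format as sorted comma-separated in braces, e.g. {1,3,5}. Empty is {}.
Answer: {3,4,5,6,8}

Derivation:
Constraint 1 (Z < W) on D(Z)={2,5,7} D(W)={2,3,4,5,6,8}: W {2,3,4,5,6,8}->{3,4,5,6,8}
So after constraint 1: D(W) = {3,4,5,6,8}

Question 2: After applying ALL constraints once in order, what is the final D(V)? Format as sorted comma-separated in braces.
Answer: {2,7}

Derivation:
Constraint 1 (Z < W) on D(Z)={2,5,7} D(W)={2,3,4,5,6,8}: W {2,3,4,5,6,8}->{3,4,5,6,8}
Constraint 2 (Z + V = U) on D(Z)={2,5,7} D(V)={2,5,7,9} D(U)={2,4,5,8,9}: Z {2,5,7}->{2,7}; V {2,5,7,9}->{2,7}; U {2,4,5,8,9}->{4,9}
Constraint 3 (U != Z) on D(U)={4,9} D(Z)={2,7}: no change
So after all 3 constraints: D(V) = {2,7}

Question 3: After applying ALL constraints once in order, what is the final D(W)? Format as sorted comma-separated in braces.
Constraint 1 (Z < W) on D(Z)={2,5,7} D(W)={2,3,4,5,6,8}: W {2,3,4,5,6,8}->{3,4,5,6,8}
Constraint 2 (Z + V = U) on D(Z)={2,5,7} D(V)={2,5,7,9} D(U)={2,4,5,8,9}: Z {2,5,7}->{2,7}; V {2,5,7,9}->{2,7}; U {2,4,5,8,9}->{4,9}
Constraint 3 (U != Z) on D(U)={4,9} D(Z)={2,7}: no change
So after all 3 constraints: D(W) = {3,4,5,6,8}

Answer: {3,4,5,6,8}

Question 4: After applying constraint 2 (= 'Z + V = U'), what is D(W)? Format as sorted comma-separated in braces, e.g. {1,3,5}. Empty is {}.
Answer: {3,4,5,6,8}

Derivation:
Constraint 1 (Z < W) on D(Z)={2,5,7} D(W)={2,3,4,5,6,8}: W {2,3,4,5,6,8}->{3,4,5,6,8}
Constraint 2 (Z + V = U) on D(Z)={2,5,7} D(V)={2,5,7,9} D(U)={2,4,5,8,9}: Z {2,5,7}->{2,7}; V {2,5,7,9}->{2,7}; U {2,4,5,8,9}->{4,9}
So after constraint 2: D(W) = {3,4,5,6,8}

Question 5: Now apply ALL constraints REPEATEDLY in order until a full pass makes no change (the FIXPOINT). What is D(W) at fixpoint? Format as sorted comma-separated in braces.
pass 0 (initial): D(W)={2,3,4,5,6,8}
pass 1: U {2,4,5,8,9}->{4,9}; V {2,5,7,9}->{2,7}; W {2,3,4,5,6,8}->{3,4,5,6,8}; Z {2,5,7}->{2,7}
pass 2: no change
Fixpoint after 2 passes: D(W) = {3,4,5,6,8}

Answer: {3,4,5,6,8}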